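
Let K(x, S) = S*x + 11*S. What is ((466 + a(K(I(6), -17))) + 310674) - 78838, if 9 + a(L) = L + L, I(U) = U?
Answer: 231715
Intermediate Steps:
K(x, S) = 11*S + S*x
a(L) = -9 + 2*L (a(L) = -9 + (L + L) = -9 + 2*L)
((466 + a(K(I(6), -17))) + 310674) - 78838 = ((466 + (-9 + 2*(-17*(11 + 6)))) + 310674) - 78838 = ((466 + (-9 + 2*(-17*17))) + 310674) - 78838 = ((466 + (-9 + 2*(-289))) + 310674) - 78838 = ((466 + (-9 - 578)) + 310674) - 78838 = ((466 - 587) + 310674) - 78838 = (-121 + 310674) - 78838 = 310553 - 78838 = 231715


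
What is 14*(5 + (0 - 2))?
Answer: 42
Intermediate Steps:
14*(5 + (0 - 2)) = 14*(5 - 2) = 14*3 = 42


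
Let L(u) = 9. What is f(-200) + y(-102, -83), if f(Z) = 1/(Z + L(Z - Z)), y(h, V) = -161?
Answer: -30752/191 ≈ -161.01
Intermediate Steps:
f(Z) = 1/(9 + Z) (f(Z) = 1/(Z + 9) = 1/(9 + Z))
f(-200) + y(-102, -83) = 1/(9 - 200) - 161 = 1/(-191) - 161 = -1/191 - 161 = -30752/191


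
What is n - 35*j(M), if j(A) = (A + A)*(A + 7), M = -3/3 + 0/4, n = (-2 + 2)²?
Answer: 420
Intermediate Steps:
n = 0 (n = 0² = 0)
M = -1 (M = -3*⅓ + 0*(¼) = -1 + 0 = -1)
j(A) = 2*A*(7 + A) (j(A) = (2*A)*(7 + A) = 2*A*(7 + A))
n - 35*j(M) = 0 - 70*(-1)*(7 - 1) = 0 - 70*(-1)*6 = 0 - 35*(-12) = 0 + 420 = 420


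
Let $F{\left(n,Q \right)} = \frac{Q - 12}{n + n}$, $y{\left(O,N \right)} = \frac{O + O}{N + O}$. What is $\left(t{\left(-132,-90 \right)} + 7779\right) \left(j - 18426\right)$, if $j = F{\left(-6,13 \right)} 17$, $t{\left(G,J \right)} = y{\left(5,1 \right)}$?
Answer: $- \frac{2580796559}{18} \approx -1.4338 \cdot 10^{8}$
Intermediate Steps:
$y{\left(O,N \right)} = \frac{2 O}{N + O}$
$t{\left(G,J \right)} = \frac{5}{3}$ ($t{\left(G,J \right)} = 2 \cdot 5 \frac{1}{1 + 5} = 2 \cdot 5 \cdot \frac{1}{6} = \frac{5}{3}$)
$F{\left(n,Q \right)} = \frac{-12 + Q}{2 n}$
$j = - \frac{17}{12}$ ($j = \frac{-12 + 13}{2 \left(-6\right)} 17 = \frac{1}{2} \left(- \frac{1}{6}\right) 1 \cdot 17 = \left(- \frac{1}{12}\right) 17 = - \frac{17}{12} \approx -1.4167$)
$\left(t{\left(-132,-90 \right)} + 7779\right) \left(j - 18426\right) = \left(\frac{5}{3} + 7779\right) \left(- \frac{17}{12} - 18426\right) = \frac{23342}{3} \left(- \frac{221129}{12}\right) = - \frac{2580796559}{18}$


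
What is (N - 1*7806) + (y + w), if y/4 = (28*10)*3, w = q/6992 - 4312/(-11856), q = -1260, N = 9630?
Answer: 353416157/68172 ≈ 5184.2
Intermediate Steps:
w = 12509/68172 (w = -1260/6992 - 4312/(-11856) = -1260*1/6992 - 4312*(-1/11856) = -315/1748 + 539/1482 = 12509/68172 ≈ 0.18349)
y = 3360 (y = 4*((28*10)*3) = 4*(280*3) = 4*840 = 3360)
(N - 1*7806) + (y + w) = (9630 - 1*7806) + (3360 + 12509/68172) = (9630 - 7806) + 229070429/68172 = 1824 + 229070429/68172 = 353416157/68172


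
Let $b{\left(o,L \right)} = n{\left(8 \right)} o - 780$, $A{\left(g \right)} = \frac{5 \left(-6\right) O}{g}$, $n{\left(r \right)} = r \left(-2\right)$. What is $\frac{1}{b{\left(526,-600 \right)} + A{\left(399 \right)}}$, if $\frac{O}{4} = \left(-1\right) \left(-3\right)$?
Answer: $- \frac{133}{1223188} \approx -0.00010873$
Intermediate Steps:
$n{\left(r \right)} = - 2 r$
$O = 12$ ($O = 4 \left(\left(-1\right) \left(-3\right)\right) = 4 \cdot 3 = 12$)
$A{\left(g \right)} = - \frac{360}{g}$ ($A{\left(g \right)} = \frac{5 \left(-6\right) 12}{g} = \frac{\left(-30\right) 12}{g} = - \frac{360}{g}$)
$b{\left(o,L \right)} = -780 - 16 o$ ($b{\left(o,L \right)} = \left(-2\right) 8 o - 780 = - 16 o - 780 = -780 - 16 o$)
$\frac{1}{b{\left(526,-600 \right)} + A{\left(399 \right)}} = \frac{1}{\left(-780 - 8416\right) - \frac{360}{399}} = \frac{1}{\left(-780 - 8416\right) - \frac{120}{133}} = \frac{1}{-9196 - \frac{120}{133}} = \frac{1}{- \frac{1223188}{133}} = - \frac{133}{1223188}$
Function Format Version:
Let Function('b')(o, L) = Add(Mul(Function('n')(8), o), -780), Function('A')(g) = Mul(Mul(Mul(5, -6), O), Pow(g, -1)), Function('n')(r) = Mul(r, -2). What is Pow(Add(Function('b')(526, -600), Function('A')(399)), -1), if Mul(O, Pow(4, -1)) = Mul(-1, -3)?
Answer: Rational(-133, 1223188) ≈ -0.00010873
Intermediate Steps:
Function('n')(r) = Mul(-2, r)
O = 12 (O = Mul(4, Mul(-1, -3)) = Mul(4, 3) = 12)
Function('A')(g) = Mul(-360, Pow(g, -1)) (Function('A')(g) = Mul(Mul(Mul(5, -6), 12), Pow(g, -1)) = Mul(Mul(-30, 12), Pow(g, -1)) = Mul(-360, Pow(g, -1)))
Function('b')(o, L) = Add(-780, Mul(-16, o)) (Function('b')(o, L) = Add(Mul(Mul(-2, 8), o), -780) = Add(Mul(-16, o), -780) = Add(-780, Mul(-16, o)))
Pow(Add(Function('b')(526, -600), Function('A')(399)), -1) = Pow(Add(Add(-780, Mul(-16, 526)), Mul(-360, Pow(399, -1))), -1) = Pow(Add(Add(-780, -8416), Mul(-360, Rational(1, 399))), -1) = Pow(Add(-9196, Rational(-120, 133)), -1) = Pow(Rational(-1223188, 133), -1) = Rational(-133, 1223188)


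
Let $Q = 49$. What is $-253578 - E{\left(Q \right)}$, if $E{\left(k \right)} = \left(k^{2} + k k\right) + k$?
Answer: $-258429$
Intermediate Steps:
$E{\left(k \right)} = k + 2 k^{2}$ ($E{\left(k \right)} = \left(k^{2} + k^{2}\right) + k = 2 k^{2} + k = k + 2 k^{2}$)
$-253578 - E{\left(Q \right)} = -253578 - 49 \left(1 + 2 \cdot 49\right) = -253578 - 49 \left(1 + 98\right) = -253578 - 49 \cdot 99 = -253578 - 4851 = -258429$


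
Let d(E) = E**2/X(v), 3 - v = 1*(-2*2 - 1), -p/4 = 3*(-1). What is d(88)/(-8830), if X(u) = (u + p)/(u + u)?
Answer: -15488/22075 ≈ -0.70161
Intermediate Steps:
p = 12 (p = -12*(-1) = -4*(-3) = 12)
v = 8 (v = 3 - (-2*2 - 1) = 3 - (-4 - 1) = 3 - (-5) = 3 - 1*(-5) = 3 + 5 = 8)
X(u) = (12 + u)/(2*u) (X(u) = (u + 12)/(u + u) = (12 + u)/((2*u)) = (12 + u)*(1/(2*u)) = (12 + u)/(2*u))
d(E) = 4*E**2/5 (d(E) = E**2/(((1/2)*(12 + 8)/8)) = E**2/(((1/2)*(1/8)*20)) = E**2/(5/4) = E**2*(4/5) = 4*E**2/5)
d(88)/(-8830) = ((4/5)*88**2)/(-8830) = ((4/5)*7744)*(-1/8830) = (30976/5)*(-1/8830) = -15488/22075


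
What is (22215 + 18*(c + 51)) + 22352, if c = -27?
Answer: 44999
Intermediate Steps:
(22215 + 18*(c + 51)) + 22352 = (22215 + 18*(-27 + 51)) + 22352 = (22215 + 18*24) + 22352 = (22215 + 432) + 22352 = 22647 + 22352 = 44999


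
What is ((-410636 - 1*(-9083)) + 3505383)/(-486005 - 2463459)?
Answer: -1551915/1474732 ≈ -1.0523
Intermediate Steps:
((-410636 - 1*(-9083)) + 3505383)/(-486005 - 2463459) = ((-410636 + 9083) + 3505383)/(-2949464) = (-401553 + 3505383)*(-1/2949464) = 3103830*(-1/2949464) = -1551915/1474732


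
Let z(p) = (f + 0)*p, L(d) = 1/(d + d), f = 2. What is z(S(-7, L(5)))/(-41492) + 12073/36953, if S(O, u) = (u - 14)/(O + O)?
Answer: 5008595379/15332538760 ≈ 0.32666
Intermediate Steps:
L(d) = 1/(2*d)
S(O, u) = (-14 + u)/(2*O) (S(O, u) = (-14 + u)/((2*O)) = (-14 + u)*(1/(2*O)) = (-14 + u)/(2*O))
z(p) = 2*p (z(p) = (2 + 0)*p = 2*p)
z(S(-7, L(5)))/(-41492) + 12073/36953 = (2*((1/2)*(-14 + (1/2)/5)/(-7)))/(-41492) + 12073/36953 = (2*((1/2)*(-1/7)*(-14 + (1/2)*(1/5))))*(-1/41492) + 12073*(1/36953) = (2*((1/2)*(-1/7)*(-14 + 1/10)))*(-1/41492) + 12073/36953 = (2*((1/2)*(-1/7)*(-139/10)))*(-1/41492) + 12073/36953 = (2*(139/140))*(-1/41492) + 12073/36953 = (139/70)*(-1/41492) + 12073/36953 = -139/2904440 + 12073/36953 = 5008595379/15332538760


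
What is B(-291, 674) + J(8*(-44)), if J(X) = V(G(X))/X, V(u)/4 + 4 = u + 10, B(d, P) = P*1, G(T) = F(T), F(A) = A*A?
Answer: -32299/44 ≈ -734.07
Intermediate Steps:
F(A) = A²
G(T) = T²
B(d, P) = P
V(u) = 24 + 4*u (V(u) = -16 + 4*(u + 10) = -16 + 4*(10 + u) = -16 + (40 + 4*u) = 24 + 4*u)
J(X) = (24 + 4*X²)/X
B(-291, 674) + J(8*(-44)) = 674 + (4*(8*(-44)) + 24/((8*(-44)))) = 674 + (4*(-352) + 24/(-352)) = 674 + (-1408 + 24*(-1/352)) = 674 + (-1408 - 3/44) = 674 - 61955/44 = -32299/44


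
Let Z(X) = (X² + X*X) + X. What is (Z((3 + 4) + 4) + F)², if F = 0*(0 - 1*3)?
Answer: 64009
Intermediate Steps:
Z(X) = X + 2*X² (Z(X) = (X² + X²) + X = 2*X² + X = X + 2*X²)
F = 0 (F = 0*(0 - 3) = 0*(-3) = 0)
(Z((3 + 4) + 4) + F)² = (((3 + 4) + 4)*(1 + 2*((3 + 4) + 4)) + 0)² = ((7 + 4)*(1 + 2*(7 + 4)) + 0)² = (11*(1 + 2*11) + 0)² = (11*(1 + 22) + 0)² = (11*23 + 0)² = (253 + 0)² = 253² = 64009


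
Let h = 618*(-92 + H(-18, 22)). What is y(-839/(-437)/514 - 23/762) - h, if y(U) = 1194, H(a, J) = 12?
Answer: 50634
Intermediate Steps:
h = -49440 (h = 618*(-92 + 12) = 618*(-80) = -49440)
y(-839/(-437)/514 - 23/762) - h = 1194 - 1*(-49440) = 1194 + 49440 = 50634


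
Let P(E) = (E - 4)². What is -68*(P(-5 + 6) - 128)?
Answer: 8092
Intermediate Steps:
P(E) = (-4 + E)²
-68*(P(-5 + 6) - 128) = -68*((-4 + (-5 + 6))² - 128) = -68*((-4 + 1)² - 128) = -68*((-3)² - 128) = -68*(9 - 128) = -68*(-119) = 8092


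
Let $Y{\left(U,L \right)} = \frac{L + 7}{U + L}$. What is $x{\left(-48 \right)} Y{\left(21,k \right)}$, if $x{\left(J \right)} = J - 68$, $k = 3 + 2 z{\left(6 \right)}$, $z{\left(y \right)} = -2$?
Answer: $- \frac{174}{5} \approx -34.8$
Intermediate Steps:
$k = -1$ ($k = 3 + 2 \left(-2\right) = 3 - 4 = -1$)
$x{\left(J \right)} = -68 + J$
$Y{\left(U,L \right)} = \frac{7 + L}{L + U}$
$x{\left(-48 \right)} Y{\left(21,k \right)} = \left(-68 - 48\right) \frac{7 - 1}{-1 + 21} = - 116 \cdot \frac{1}{20} \cdot 6 = \left(-116\right) \frac{3}{10} = - \frac{174}{5}$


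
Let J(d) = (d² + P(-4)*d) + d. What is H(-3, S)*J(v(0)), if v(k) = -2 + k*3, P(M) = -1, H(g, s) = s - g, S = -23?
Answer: -80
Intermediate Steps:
v(k) = -2 + 3*k
J(d) = d² (J(d) = (d² - d) + d = d²)
H(-3, S)*J(v(0)) = (-23 - 1*(-3))*(-2 + 3*0)² = (-23 + 3)*(-2 + 0)² = -20*(-2)² = -20*4 = -80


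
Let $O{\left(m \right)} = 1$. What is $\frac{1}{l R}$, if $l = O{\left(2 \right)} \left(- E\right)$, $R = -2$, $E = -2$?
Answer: $- \frac{1}{4} \approx -0.25$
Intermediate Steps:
$l = 2$ ($l = 1 \left(\left(-1\right) \left(-2\right)\right) = 1 \cdot 2 = 2$)
$\frac{1}{l R} = \frac{1}{2 \left(-2\right)} = \frac{1}{2} \left(- \frac{1}{2}\right) = - \frac{1}{4}$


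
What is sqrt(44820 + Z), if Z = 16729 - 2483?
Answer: sqrt(59066) ≈ 243.03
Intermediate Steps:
Z = 14246
sqrt(44820 + Z) = sqrt(44820 + 14246) = sqrt(59066)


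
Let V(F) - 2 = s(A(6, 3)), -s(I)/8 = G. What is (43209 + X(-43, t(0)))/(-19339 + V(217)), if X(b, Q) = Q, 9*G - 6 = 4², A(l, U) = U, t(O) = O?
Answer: -388881/174209 ≈ -2.2323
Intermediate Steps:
G = 22/9 (G = ⅔ + (⅑)*4² = ⅔ + (⅑)*16 = ⅔ + 16/9 = 22/9 ≈ 2.4444)
s(I) = -176/9 (s(I) = -8*22/9 = -176/9)
V(F) = -158/9 (V(F) = 2 - 176/9 = -158/9)
(43209 + X(-43, t(0)))/(-19339 + V(217)) = (43209 + 0)/(-19339 - 158/9) = 43209/(-174209/9) = 43209*(-9/174209) = -388881/174209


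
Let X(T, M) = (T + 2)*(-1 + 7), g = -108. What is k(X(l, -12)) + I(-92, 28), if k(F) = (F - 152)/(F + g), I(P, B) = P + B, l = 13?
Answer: -545/9 ≈ -60.556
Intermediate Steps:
I(P, B) = B + P
X(T, M) = 12 + 6*T (X(T, M) = (2 + T)*6 = 12 + 6*T)
k(F) = (-152 + F)/(-108 + F) (k(F) = (F - 152)/(F - 108) = (-152 + F)/(-108 + F))
k(X(l, -12)) + I(-92, 28) = (-152 + (12 + 6*13))/(-108 + (12 + 6*13)) + (28 - 92) = (-152 + (12 + 78))/(-108 + (12 + 78)) - 64 = (-152 + 90)/(-108 + 90) - 64 = -62/(-18) - 64 = -1/18*(-62) - 64 = 31/9 - 64 = -545/9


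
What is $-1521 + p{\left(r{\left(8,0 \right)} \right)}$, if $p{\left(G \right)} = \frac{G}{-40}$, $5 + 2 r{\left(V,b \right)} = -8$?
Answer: $- \frac{121667}{80} \approx -1520.8$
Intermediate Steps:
$r{\left(V,b \right)} = - \frac{13}{2}$ ($r{\left(V,b \right)} = - \frac{5}{2} + \frac{1}{2} \left(-8\right) = - \frac{5}{2} - 4 = - \frac{13}{2}$)
$p{\left(G \right)} = - \frac{G}{40}$ ($p{\left(G \right)} = G \left(- \frac{1}{40}\right) = - \frac{G}{40}$)
$-1521 + p{\left(r{\left(8,0 \right)} \right)} = -1521 - - \frac{13}{80} = -1521 + \frac{13}{80} = - \frac{121667}{80}$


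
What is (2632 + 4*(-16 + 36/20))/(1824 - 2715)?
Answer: -4292/1485 ≈ -2.8902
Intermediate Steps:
(2632 + 4*(-16 + 36/20))/(1824 - 2715) = (2632 + 4*(-16 + 36*(1/20)))/(-891) = (2632 + 4*(-16 + 9/5))*(-1/891) = (2632 + 4*(-71/5))*(-1/891) = (2632 - 284/5)*(-1/891) = (12876/5)*(-1/891) = -4292/1485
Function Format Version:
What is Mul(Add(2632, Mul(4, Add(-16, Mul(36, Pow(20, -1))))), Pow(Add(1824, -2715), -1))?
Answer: Rational(-4292, 1485) ≈ -2.8902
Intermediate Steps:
Mul(Add(2632, Mul(4, Add(-16, Mul(36, Pow(20, -1))))), Pow(Add(1824, -2715), -1)) = Mul(Add(2632, Mul(4, Add(-16, Mul(36, Rational(1, 20))))), Pow(-891, -1)) = Mul(Add(2632, Mul(4, Add(-16, Rational(9, 5)))), Rational(-1, 891)) = Mul(Add(2632, Mul(4, Rational(-71, 5))), Rational(-1, 891)) = Mul(Add(2632, Rational(-284, 5)), Rational(-1, 891)) = Mul(Rational(12876, 5), Rational(-1, 891)) = Rational(-4292, 1485)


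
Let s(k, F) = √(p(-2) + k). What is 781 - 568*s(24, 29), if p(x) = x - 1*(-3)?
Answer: -2059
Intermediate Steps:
p(x) = 3 + x (p(x) = x + 3 = 3 + x)
s(k, F) = √(1 + k) (s(k, F) = √((3 - 2) + k) = √(1 + k))
781 - 568*s(24, 29) = 781 - 568*√(1 + 24) = 781 - 568*√25 = 781 - 568*5 = 781 - 2840 = -2059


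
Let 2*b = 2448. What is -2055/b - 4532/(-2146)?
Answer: 189523/437784 ≈ 0.43291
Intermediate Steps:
b = 1224 (b = (½)*2448 = 1224)
-2055/b - 4532/(-2146) = -2055/1224 - 4532/(-2146) = -2055*1/1224 - 4532*(-1/2146) = -685/408 + 2266/1073 = 189523/437784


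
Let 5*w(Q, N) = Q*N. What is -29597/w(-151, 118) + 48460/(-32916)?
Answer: 1001903495/146624322 ≈ 6.8331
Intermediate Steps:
w(Q, N) = N*Q/5 (w(Q, N) = (Q*N)/5 = (N*Q)/5 = N*Q/5)
-29597/w(-151, 118) + 48460/(-32916) = -29597/((⅕)*118*(-151)) + 48460/(-32916) = -29597/(-17818/5) + 48460*(-1/32916) = -29597*(-5/17818) - 12115/8229 = 147985/17818 - 12115/8229 = 1001903495/146624322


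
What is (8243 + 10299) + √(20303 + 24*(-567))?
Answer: 18542 + √6695 ≈ 18624.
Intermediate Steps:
(8243 + 10299) + √(20303 + 24*(-567)) = 18542 + √(20303 - 13608) = 18542 + √6695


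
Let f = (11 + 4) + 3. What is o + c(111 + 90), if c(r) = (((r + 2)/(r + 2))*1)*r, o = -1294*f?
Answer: -23091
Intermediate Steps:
f = 18 (f = 15 + 3 = 18)
o = -23292 (o = -1294*18 = -23292)
c(r) = r (c(r) = (((2 + r)/(2 + r))*1)*r = (1*1)*r = 1*r = r)
o + c(111 + 90) = -23292 + (111 + 90) = -23292 + 201 = -23091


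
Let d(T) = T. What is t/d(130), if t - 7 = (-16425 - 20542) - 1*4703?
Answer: -41663/130 ≈ -320.48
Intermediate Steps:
t = -41663 (t = 7 + ((-16425 - 20542) - 1*4703) = 7 + (-36967 - 4703) = 7 - 41670 = -41663)
t/d(130) = -41663/130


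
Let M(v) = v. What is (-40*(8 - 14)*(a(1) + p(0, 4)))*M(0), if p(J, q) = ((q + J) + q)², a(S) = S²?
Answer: 0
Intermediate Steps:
p(J, q) = (J + 2*q)² (p(J, q) = ((J + q) + q)² = (J + 2*q)²)
(-40*(8 - 14)*(a(1) + p(0, 4)))*M(0) = -40*(8 - 14)*(1² + (0 + 2*4)²)*0 = -(-240)*(1 + (0 + 8)²)*0 = -(-240)*(1 + 8²)*0 = -(-240)*(1 + 64)*0 = -(-240)*65*0 = -40*(-390)*0 = 15600*0 = 0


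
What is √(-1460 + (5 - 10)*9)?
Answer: I*√1505 ≈ 38.794*I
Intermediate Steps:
√(-1460 + (5 - 10)*9) = √(-1460 - 5*9) = √(-1460 - 45) = √(-1505) = I*√1505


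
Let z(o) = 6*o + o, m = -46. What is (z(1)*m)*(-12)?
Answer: 3864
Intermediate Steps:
z(o) = 7*o
(z(1)*m)*(-12) = ((7*1)*(-46))*(-12) = (7*(-46))*(-12) = -322*(-12) = 3864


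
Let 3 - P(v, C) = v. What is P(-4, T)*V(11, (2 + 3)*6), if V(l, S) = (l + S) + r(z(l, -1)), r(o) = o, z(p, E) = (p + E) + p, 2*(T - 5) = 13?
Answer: 434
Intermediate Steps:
T = 23/2 (T = 5 + (1/2)*13 = 5 + 13/2 = 23/2 ≈ 11.500)
z(p, E) = E + 2*p (z(p, E) = (E + p) + p = E + 2*p)
P(v, C) = 3 - v
V(l, S) = -1 + S + 3*l (V(l, S) = (l + S) + (-1 + 2*l) = (S + l) + (-1 + 2*l) = -1 + S + 3*l)
P(-4, T)*V(11, (2 + 3)*6) = (3 - 1*(-4))*(-1 + (2 + 3)*6 + 3*11) = (3 + 4)*(-1 + 5*6 + 33) = 7*(-1 + 30 + 33) = 7*62 = 434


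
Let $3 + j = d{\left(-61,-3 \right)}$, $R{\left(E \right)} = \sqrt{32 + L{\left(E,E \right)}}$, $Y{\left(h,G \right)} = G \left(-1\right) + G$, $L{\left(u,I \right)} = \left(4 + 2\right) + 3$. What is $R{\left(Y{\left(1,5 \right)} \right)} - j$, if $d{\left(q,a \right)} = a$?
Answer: $6 + \sqrt{41} \approx 12.403$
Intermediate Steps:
$L{\left(u,I \right)} = 9$ ($L{\left(u,I \right)} = 6 + 3 = 9$)
$Y{\left(h,G \right)} = 0$ ($Y{\left(h,G \right)} = - G + G = 0$)
$R{\left(E \right)} = \sqrt{41}$ ($R{\left(E \right)} = \sqrt{32 + 9} = \sqrt{41}$)
$j = -6$ ($j = -3 - 3 = -6$)
$R{\left(Y{\left(1,5 \right)} \right)} - j = \sqrt{41} - -6 = \sqrt{41} + 6 = 6 + \sqrt{41}$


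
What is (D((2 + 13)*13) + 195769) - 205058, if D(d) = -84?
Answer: -9373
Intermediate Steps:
(D((2 + 13)*13) + 195769) - 205058 = (-84 + 195769) - 205058 = 195685 - 205058 = -9373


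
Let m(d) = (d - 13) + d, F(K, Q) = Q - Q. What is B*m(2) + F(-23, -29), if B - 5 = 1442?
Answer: -13023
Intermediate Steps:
F(K, Q) = 0
m(d) = -13 + 2*d (m(d) = (-13 + d) + d = -13 + 2*d)
B = 1447 (B = 5 + 1442 = 1447)
B*m(2) + F(-23, -29) = 1447*(-13 + 2*2) + 0 = 1447*(-13 + 4) + 0 = 1447*(-9) + 0 = -13023 + 0 = -13023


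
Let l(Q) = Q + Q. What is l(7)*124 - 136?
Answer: 1600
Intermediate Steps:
l(Q) = 2*Q
l(7)*124 - 136 = (2*7)*124 - 136 = 14*124 - 136 = 1736 - 136 = 1600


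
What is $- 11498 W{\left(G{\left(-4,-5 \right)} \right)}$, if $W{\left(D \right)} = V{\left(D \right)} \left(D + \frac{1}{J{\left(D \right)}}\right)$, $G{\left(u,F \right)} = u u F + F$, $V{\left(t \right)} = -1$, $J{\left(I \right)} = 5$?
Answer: $- \frac{4875152}{5} \approx -9.7503 \cdot 10^{5}$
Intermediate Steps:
$G{\left(u,F \right)} = F + F u^{2}$ ($G{\left(u,F \right)} = u^{2} F + F = F u^{2} + F = F + F u^{2}$)
$W{\left(D \right)} = - \frac{1}{5} - D$ ($W{\left(D \right)} = - (D + \frac{1}{5}) = - (\frac{1}{5} + D) = - \frac{1}{5} - D$)
$- 11498 W{\left(G{\left(-4,-5 \right)} \right)} = - 11498 \left(- \frac{1}{5} - - 5 \left(1 + \left(-4\right)^{2}\right)\right) = - 11498 \left(- \frac{1}{5} - - 5 \left(1 + 16\right)\right) = - 11498 \left(- \frac{1}{5} - \left(-5\right) 17\right) = - 11498 \left(- \frac{1}{5} - -85\right) = - 11498 \left(- \frac{1}{5} + 85\right) = \left(-11498\right) \frac{424}{5} = - \frac{4875152}{5}$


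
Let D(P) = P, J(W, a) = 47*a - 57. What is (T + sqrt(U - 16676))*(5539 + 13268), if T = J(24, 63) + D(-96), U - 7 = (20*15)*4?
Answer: 52810056 + 18807*I*sqrt(15469) ≈ 5.281e+7 + 2.3391e+6*I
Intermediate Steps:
J(W, a) = -57 + 47*a
U = 1207 (U = 7 + (20*15)*4 = 7 + 300*4 = 7 + 1200 = 1207)
T = 2808 (T = (-57 + 47*63) - 96 = (-57 + 2961) - 96 = 2904 - 96 = 2808)
(T + sqrt(U - 16676))*(5539 + 13268) = (2808 + sqrt(1207 - 16676))*(5539 + 13268) = (2808 + sqrt(-15469))*18807 = (2808 + I*sqrt(15469))*18807 = 52810056 + 18807*I*sqrt(15469)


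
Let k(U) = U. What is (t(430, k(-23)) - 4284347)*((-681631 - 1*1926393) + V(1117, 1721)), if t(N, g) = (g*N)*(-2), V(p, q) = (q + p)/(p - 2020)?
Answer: 77854745419730/7 ≈ 1.1122e+13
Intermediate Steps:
V(p, q) = (p + q)/(-2020 + p)
t(N, g) = -2*N*g (t(N, g) = (N*g)*(-2) = -2*N*g)
(t(430, k(-23)) - 4284347)*((-681631 - 1*1926393) + V(1117, 1721)) = (-2*430*(-23) - 4284347)*((-681631 - 1*1926393) + (1117 + 1721)/(-2020 + 1117)) = (19780 - 4284347)*((-681631 - 1926393) + 2838/(-903)) = -4264567*(-2608024 - 1/903*2838) = -4264567*(-2608024 - 22/7) = -4264567*(-18256190/7) = 77854745419730/7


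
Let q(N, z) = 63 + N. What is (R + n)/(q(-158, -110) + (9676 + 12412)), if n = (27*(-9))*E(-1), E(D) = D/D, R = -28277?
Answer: -28520/21993 ≈ -1.2968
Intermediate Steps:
E(D) = 1
n = -243 (n = (27*(-9))*1 = -243*1 = -243)
(R + n)/(q(-158, -110) + (9676 + 12412)) = (-28277 - 243)/((63 - 158) + (9676 + 12412)) = -28520/(-95 + 22088) = -28520/21993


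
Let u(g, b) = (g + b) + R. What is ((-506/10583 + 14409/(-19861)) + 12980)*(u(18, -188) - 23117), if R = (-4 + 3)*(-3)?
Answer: -63520852208115068/210188963 ≈ -3.0221e+8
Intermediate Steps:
R = 3 (R = -1*(-3) = 3)
u(g, b) = 3 + b + g (u(g, b) = (g + b) + 3 = (b + g) + 3 = 3 + b + g)
((-506/10583 + 14409/(-19861)) + 12980)*(u(18, -188) - 23117) = ((-506/10583 + 14409/(-19861)) + 12980)*((3 - 188 + 18) - 23117) = ((-506*1/10583 + 14409*(-1/19861)) + 12980)*(-167 - 23117) = ((-506/10583 - 14409/19861) + 12980)*(-23284) = (-162540113/210188963 + 12980)*(-23284) = (2728090199627/210188963)*(-23284) = -63520852208115068/210188963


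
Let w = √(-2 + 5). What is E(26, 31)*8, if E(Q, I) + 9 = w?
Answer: -72 + 8*√3 ≈ -58.144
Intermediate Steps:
w = √3 ≈ 1.7320
E(Q, I) = -9 + √3
E(26, 31)*8 = (-9 + √3)*8 = -72 + 8*√3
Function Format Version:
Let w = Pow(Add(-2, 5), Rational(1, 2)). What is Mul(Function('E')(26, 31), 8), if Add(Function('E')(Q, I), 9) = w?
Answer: Add(-72, Mul(8, Pow(3, Rational(1, 2)))) ≈ -58.144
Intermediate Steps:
w = Pow(3, Rational(1, 2)) ≈ 1.7320
Function('E')(Q, I) = Add(-9, Pow(3, Rational(1, 2)))
Mul(Function('E')(26, 31), 8) = Mul(Add(-9, Pow(3, Rational(1, 2))), 8) = Add(-72, Mul(8, Pow(3, Rational(1, 2))))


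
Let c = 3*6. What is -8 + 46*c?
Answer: 820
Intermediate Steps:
c = 18
-8 + 46*c = -8 + 46*18 = -8 + 828 = 820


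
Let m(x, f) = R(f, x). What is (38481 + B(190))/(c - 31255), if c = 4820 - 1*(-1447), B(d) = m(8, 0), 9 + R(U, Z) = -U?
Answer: -9618/6247 ≈ -1.5396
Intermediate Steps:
R(U, Z) = -9 - U
m(x, f) = -9 - f
B(d) = -9 (B(d) = -9 - 1*0 = -9 + 0 = -9)
c = 6267 (c = 4820 + 1447 = 6267)
(38481 + B(190))/(c - 31255) = (38481 - 9)/(6267 - 31255) = 38472/(-24988) = 38472*(-1/24988) = -9618/6247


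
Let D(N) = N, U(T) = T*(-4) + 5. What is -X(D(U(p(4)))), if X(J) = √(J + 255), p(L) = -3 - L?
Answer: -12*√2 ≈ -16.971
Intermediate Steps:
U(T) = 5 - 4*T (U(T) = -4*T + 5 = 5 - 4*T)
X(J) = √(255 + J)
-X(D(U(p(4)))) = -√(255 + (5 - 4*(-3 - 1*4))) = -√(255 + (5 - 4*(-3 - 4))) = -√(255 + (5 - 4*(-7))) = -√(255 + (5 + 28)) = -√(255 + 33) = -√288 = -12*√2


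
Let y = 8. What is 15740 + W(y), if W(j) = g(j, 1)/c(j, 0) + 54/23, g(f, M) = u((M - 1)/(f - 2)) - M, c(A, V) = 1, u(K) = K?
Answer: 362051/23 ≈ 15741.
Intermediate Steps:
g(f, M) = -M + (-1 + M)/(-2 + f) (g(f, M) = (M - 1)/(f - 2) - M = (-1 + M)/(-2 + f) - M = -M + (-1 + M)/(-2 + f))
W(j) = 54/23 + (2 - j)/(-2 + j) (W(j) = ((-1 + 1 - 1*1*(-2 + j))/(-2 + j))/1 + 54/23 = ((-1 + 1 + (2 - j))/(-2 + j))*1 + 54*(1/23) = ((2 - j)/(-2 + j))*1 + 54/23 = (2 - j)/(-2 + j) + 54/23 = 54/23 + (2 - j)/(-2 + j))
15740 + W(y) = 15740 + 31/23 = 362051/23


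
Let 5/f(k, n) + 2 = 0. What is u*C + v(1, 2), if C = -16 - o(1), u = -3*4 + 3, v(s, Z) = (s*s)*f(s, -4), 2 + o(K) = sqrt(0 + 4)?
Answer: 283/2 ≈ 141.50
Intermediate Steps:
f(k, n) = -5/2 (f(k, n) = 5/(-2 + 0) = 5/(-2) = 5*(-1/2) = -5/2)
o(K) = 0 (o(K) = -2 + sqrt(0 + 4) = -2 + sqrt(4) = -2 + 2 = 0)
v(s, Z) = -5*s**2/2 (v(s, Z) = (s*s)*(-5/2) = s**2*(-5/2) = -5*s**2/2)
u = -9 (u = -12 + 3 = -9)
C = -16 (C = -16 - 1*0 = -16 + 0 = -16)
u*C + v(1, 2) = -9*(-16) - 5/2*1**2 = 144 - 5/2*1 = 144 - 5/2 = 283/2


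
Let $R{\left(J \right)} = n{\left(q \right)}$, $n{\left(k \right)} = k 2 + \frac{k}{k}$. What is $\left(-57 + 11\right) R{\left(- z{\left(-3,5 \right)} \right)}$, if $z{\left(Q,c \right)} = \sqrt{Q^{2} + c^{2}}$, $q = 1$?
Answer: $-138$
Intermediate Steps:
$n{\left(k \right)} = 1 + 2 k$ ($n{\left(k \right)} = 2 k + 1 = 1 + 2 k$)
$R{\left(J \right)} = 3$ ($R{\left(J \right)} = 1 + 2 \cdot 1 = 1 + 2 = 3$)
$\left(-57 + 11\right) R{\left(- z{\left(-3,5 \right)} \right)} = \left(-57 + 11\right) 3 = \left(-46\right) 3 = -138$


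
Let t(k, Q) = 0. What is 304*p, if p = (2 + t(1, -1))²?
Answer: 1216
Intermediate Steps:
p = 4 (p = (2 + 0)² = 2² = 4)
304*p = 304*4 = 1216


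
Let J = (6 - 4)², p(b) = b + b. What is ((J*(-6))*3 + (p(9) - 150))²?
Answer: 41616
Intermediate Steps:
p(b) = 2*b
J = 4 (J = 2² = 4)
((J*(-6))*3 + (p(9) - 150))² = ((4*(-6))*3 + (2*9 - 150))² = (-24*3 + (18 - 150))² = (-72 - 132)² = (-204)² = 41616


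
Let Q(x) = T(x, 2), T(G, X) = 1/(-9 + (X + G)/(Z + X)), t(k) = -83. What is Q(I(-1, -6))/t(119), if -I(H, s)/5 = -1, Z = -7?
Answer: 5/4316 ≈ 0.0011585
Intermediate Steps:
I(H, s) = 5 (I(H, s) = -5*(-1) = 5)
T(G, X) = 1/(-9 + (G + X)/(-7 + X)) (T(G, X) = 1/(-9 + (X + G)/(-7 + X)) = 1/(-9 + (G + X)/(-7 + X)))
Q(x) = -5/(47 + x) (Q(x) = (-7 + 2)/(63 + x - 8*2) = -5/(63 + x - 16) = -5/(47 + x))
Q(I(-1, -6))/t(119) = -5/(47 + 5)/(-83) = -5/52*(-1/83) = 5/4316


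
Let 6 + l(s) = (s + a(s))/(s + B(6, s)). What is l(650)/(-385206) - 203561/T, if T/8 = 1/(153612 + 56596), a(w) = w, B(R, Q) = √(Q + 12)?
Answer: -7009239280209310895/1310439747 + 325*√662/40623632157 ≈ -5.3488e+9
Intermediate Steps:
B(R, Q) = √(12 + Q)
T = 1/26276 (T = 8/(153612 + 56596) = 8/210208 = 8*(1/210208) = 1/26276 ≈ 3.8058e-5)
l(s) = -6 + 2*s/(s + √(12 + s)) (l(s) = -6 + (s + s)/(s + √(12 + s)) = -6 + (2*s)/(s + √(12 + s)) = -6 + 2*s/(s + √(12 + s)))
l(650)/(-385206) - 203561/T = (2*(-3*√(12 + 650) - 2*650)/(650 + √(12 + 650)))/(-385206) - 203561/1/26276 = (2*(-3*√662 - 1300)/(650 + √662))*(-1/385206) - 203561*26276 = (2*(-1300 - 3*√662)/(650 + √662))*(-1/385206) - 5348768836 = -(-1300 - 3*√662)/(192603*(650 + √662)) - 5348768836 = -5348768836 - (-1300 - 3*√662)/(192603*(650 + √662))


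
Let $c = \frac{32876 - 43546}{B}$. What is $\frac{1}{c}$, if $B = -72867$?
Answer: $\frac{72867}{10670} \approx 6.8291$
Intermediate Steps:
$c = \frac{10670}{72867}$ ($c = \frac{32876 - 43546}{-72867} = \left(32876 - 43546\right) \left(- \frac{1}{72867}\right) = \left(-10670\right) \left(- \frac{1}{72867}\right) = \frac{10670}{72867} \approx 0.14643$)
$\frac{1}{c} = \frac{1}{\frac{10670}{72867}} = \frac{72867}{10670}$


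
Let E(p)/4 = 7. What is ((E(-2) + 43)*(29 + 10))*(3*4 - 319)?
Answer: -850083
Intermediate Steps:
E(p) = 28 (E(p) = 4*7 = 28)
((E(-2) + 43)*(29 + 10))*(3*4 - 319) = ((28 + 43)*(29 + 10))*(3*4 - 319) = (71*39)*(12 - 319) = 2769*(-307) = -850083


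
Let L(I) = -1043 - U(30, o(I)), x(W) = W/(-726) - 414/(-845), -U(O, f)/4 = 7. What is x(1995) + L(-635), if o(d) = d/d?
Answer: -208019087/204490 ≈ -1017.3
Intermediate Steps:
o(d) = 1
U(O, f) = -28 (U(O, f) = -4*7 = -28)
x(W) = 414/845 - W/726 (x(W) = W*(-1/726) - 414*(-1/845) = -W/726 + 414/845 = 414/845 - W/726)
L(I) = -1015 (L(I) = -1043 - 1*(-28) = -1043 + 28 = -1015)
x(1995) + L(-635) = (414/845 - 1/726*1995) - 1015 = (414/845 - 665/242) - 1015 = -461737/204490 - 1015 = -208019087/204490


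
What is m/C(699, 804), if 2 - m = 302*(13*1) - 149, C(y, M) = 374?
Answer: -3775/374 ≈ -10.094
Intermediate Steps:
m = -3775 (m = 2 - (302*(13*1) - 149) = 2 - (302*13 - 149) = 2 - (3926 - 149) = 2 - 1*3777 = 2 - 3777 = -3775)
m/C(699, 804) = -3775/374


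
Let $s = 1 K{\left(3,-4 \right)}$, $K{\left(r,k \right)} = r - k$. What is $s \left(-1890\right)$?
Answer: $-13230$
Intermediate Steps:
$s = 7$ ($s = 1 \left(3 - -4\right) = 1 \left(3 + 4\right) = 1 \cdot 7 = 7$)
$s \left(-1890\right) = 7 \left(-1890\right) = -13230$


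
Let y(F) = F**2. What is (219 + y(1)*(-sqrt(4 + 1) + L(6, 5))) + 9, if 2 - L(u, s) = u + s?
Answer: 219 - sqrt(5) ≈ 216.76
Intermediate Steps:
L(u, s) = 2 - s - u (L(u, s) = 2 - (u + s) = 2 - (s + u) = 2 + (-s - u) = 2 - s - u)
(219 + y(1)*(-sqrt(4 + 1) + L(6, 5))) + 9 = (219 + 1**2*(-sqrt(4 + 1) + (2 - 1*5 - 1*6))) + 9 = (219 + 1*(-sqrt(5) + (2 - 5 - 6))) + 9 = (219 + 1*(-sqrt(5) - 9)) + 9 = (219 + 1*(-9 - sqrt(5))) + 9 = (219 + (-9 - sqrt(5))) + 9 = (210 - sqrt(5)) + 9 = 219 - sqrt(5)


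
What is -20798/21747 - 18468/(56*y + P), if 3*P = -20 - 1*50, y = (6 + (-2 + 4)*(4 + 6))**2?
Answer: -162063736/112192773 ≈ -1.4445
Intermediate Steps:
y = 676 (y = (6 + 2*10)**2 = (6 + 20)**2 = 26**2 = 676)
P = -70/3 (P = (-20 - 1*50)/3 = (-20 - 50)/3 = (1/3)*(-70) = -70/3 ≈ -23.333)
-20798/21747 - 18468/(56*y + P) = -20798/21747 - 18468/(56*676 - 70/3) = -20798*1/21747 - 18468/(37856 - 70/3) = -20798/21747 - 18468/113498/3 = -20798/21747 - 18468*3/113498 = -20798/21747 - 27702/56749 = -162063736/112192773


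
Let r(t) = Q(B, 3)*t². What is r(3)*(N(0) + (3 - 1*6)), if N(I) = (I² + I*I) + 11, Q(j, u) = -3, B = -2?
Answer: -216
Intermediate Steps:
r(t) = -3*t²
N(I) = 11 + 2*I² (N(I) = (I² + I²) + 11 = 2*I² + 11 = 11 + 2*I²)
r(3)*(N(0) + (3 - 1*6)) = (-3*3²)*((11 + 2*0²) + (3 - 1*6)) = (-3*9)*((11 + 2*0) + (3 - 6)) = -27*((11 + 0) - 3) = -27*(11 - 3) = -27*8 = -216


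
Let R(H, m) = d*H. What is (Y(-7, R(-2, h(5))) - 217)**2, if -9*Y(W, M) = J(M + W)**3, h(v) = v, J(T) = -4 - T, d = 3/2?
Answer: 58081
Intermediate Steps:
d = 3/2 (d = 3*(1/2) = 3/2 ≈ 1.5000)
R(H, m) = 3*H/2
Y(W, M) = -(-4 - M - W)**3/9 (Y(W, M) = -(-4 - (M + W))**3/9 = -(-4 + (-M - W))**3/9 = -(-4 - M - W)**3/9)
(Y(-7, R(-2, h(5))) - 217)**2 = ((4 + (3/2)*(-2) - 7)**3/9 - 217)**2 = ((4 - 3 - 7)**3/9 - 217)**2 = ((1/9)*(-6)**3 - 217)**2 = ((1/9)*(-216) - 217)**2 = (-24 - 217)**2 = (-241)**2 = 58081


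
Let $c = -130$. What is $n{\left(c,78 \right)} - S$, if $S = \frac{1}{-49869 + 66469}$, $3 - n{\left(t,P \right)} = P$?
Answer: $- \frac{1245001}{16600} \approx -75.0$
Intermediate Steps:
$n{\left(t,P \right)} = 3 - P$
$S = \frac{1}{16600} \approx 6.0241 \cdot 10^{-5}$
$n{\left(c,78 \right)} - S = \left(3 - 78\right) - \frac{1}{16600} = -75 - \frac{1}{16600} = - \frac{1245001}{16600}$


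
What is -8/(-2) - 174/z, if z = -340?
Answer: 767/170 ≈ 4.5118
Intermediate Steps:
-8/(-2) - 174/z = -8/(-2) - 174/(-340) = -8*(-½) - 174*(-1/340) = 4 + 87/170 = 767/170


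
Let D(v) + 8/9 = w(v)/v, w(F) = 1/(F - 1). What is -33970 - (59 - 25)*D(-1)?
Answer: -305611/9 ≈ -33957.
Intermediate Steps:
w(F) = 1/(-1 + F)
D(v) = -8/9 + 1/(v*(-1 + v)) (D(v) = -8/9 + 1/((-1 + v)*v) = -8/9 + 1/(v*(-1 + v)))
-33970 - (59 - 25)*D(-1) = -33970 - (59 - 25)*(⅑)*(9 - 8*(-1)*(-1 - 1))/(-1*(-1 - 1)) = -33970 - 34*(⅑)*(-1)*(9 - 8*(-1)*(-2))/(-2) = -33970 - 34*(⅑)*(-1)*(-½)*(9 - 16) = -33970 - 34*(⅑)*(-1)*(-½)*(-7) = -33970 - 34*(-7)/18 = -33970 - 1*(-119/9) = -33970 + 119/9 = -305611/9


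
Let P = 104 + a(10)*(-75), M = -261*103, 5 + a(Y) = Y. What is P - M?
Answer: 26612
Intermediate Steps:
a(Y) = -5 + Y
M = -26883
P = -271 (P = 104 + (-5 + 10)*(-75) = 104 + 5*(-75) = 104 - 375 = -271)
P - M = -271 - 1*(-26883) = -271 + 26883 = 26612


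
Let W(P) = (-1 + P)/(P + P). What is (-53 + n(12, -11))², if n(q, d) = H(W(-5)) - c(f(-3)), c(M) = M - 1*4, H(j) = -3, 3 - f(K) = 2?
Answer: 2809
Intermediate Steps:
f(K) = 1 (f(K) = 3 - 1*2 = 3 - 2 = 1)
W(P) = (-1 + P)/(2*P) (W(P) = (-1 + P)/((2*P)) = (-1 + P)*(1/(2*P)) = (-1 + P)/(2*P))
c(M) = -4 + M (c(M) = M - 4 = -4 + M)
n(q, d) = 0 (n(q, d) = -3 - (-4 + 1) = -3 - 1*(-3) = -3 + 3 = 0)
(-53 + n(12, -11))² = (-53 + 0)² = (-53)² = 2809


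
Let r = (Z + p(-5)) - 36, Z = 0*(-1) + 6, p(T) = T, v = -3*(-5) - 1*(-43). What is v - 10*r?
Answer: 408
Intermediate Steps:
v = 58 (v = 15 + 43 = 58)
Z = 6 (Z = 0 + 6 = 6)
r = -35 (r = (6 - 5) - 36 = 1 - 36 = -35)
v - 10*r = 58 - 10*(-35) = 58 + 350 = 408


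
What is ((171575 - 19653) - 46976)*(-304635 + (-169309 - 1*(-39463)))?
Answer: -45597043026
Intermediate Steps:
((171575 - 19653) - 46976)*(-304635 + (-169309 - 1*(-39463))) = (151922 - 46976)*(-304635 + (-169309 + 39463)) = 104946*(-304635 - 129846) = 104946*(-434481) = -45597043026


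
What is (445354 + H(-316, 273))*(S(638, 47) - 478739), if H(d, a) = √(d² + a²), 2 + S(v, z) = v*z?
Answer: -199854834270 - 448755*√174385 ≈ -2.0004e+11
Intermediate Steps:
S(v, z) = -2 + v*z
H(d, a) = √(a² + d²)
(445354 + H(-316, 273))*(S(638, 47) - 478739) = (445354 + √(273² + (-316)²))*((-2 + 638*47) - 478739) = (445354 + √(74529 + 99856))*((-2 + 29986) - 478739) = (445354 + √174385)*(29984 - 478739) = (445354 + √174385)*(-448755) = -199854834270 - 448755*√174385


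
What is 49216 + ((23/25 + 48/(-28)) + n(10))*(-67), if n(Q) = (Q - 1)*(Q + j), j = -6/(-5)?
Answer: 7440233/175 ≈ 42516.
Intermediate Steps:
j = 6/5 (j = -6*(-1/5) = 6/5 ≈ 1.2000)
n(Q) = (-1 + Q)*(6/5 + Q) (n(Q) = (Q - 1)*(Q + 6/5) = (-1 + Q)*(6/5 + Q))
49216 + ((23/25 + 48/(-28)) + n(10))*(-67) = 49216 + ((23/25 + 48/(-28)) + (-6/5 + 10**2 + (1/5)*10))*(-67) = 49216 + ((23*(1/25) + 48*(-1/28)) + (-6/5 + 100 + 2))*(-67) = 49216 + ((23/25 - 12/7) + 504/5)*(-67) = 49216 + (-139/175 + 504/5)*(-67) = 49216 + (17501/175)*(-67) = 49216 - 1172567/175 = 7440233/175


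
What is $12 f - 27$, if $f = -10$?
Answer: $-147$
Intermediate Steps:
$12 f - 27 = 12 \left(-10\right) - 27 = -120 - 27 = -147$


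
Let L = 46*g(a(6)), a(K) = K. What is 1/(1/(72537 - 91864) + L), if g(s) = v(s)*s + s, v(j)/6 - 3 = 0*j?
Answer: 19327/101350787 ≈ 0.00019069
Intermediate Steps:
v(j) = 18 (v(j) = 18 + 6*(0*j) = 18 + 6*0 = 18 + 0 = 18)
g(s) = 19*s (g(s) = 18*s + s = 19*s)
L = 5244 (L = 46*(19*6) = 46*114 = 5244)
1/(1/(72537 - 91864) + L) = 1/(1/(72537 - 91864) + 5244) = 1/(1/(-19327) + 5244) = 1/(-1/19327 + 5244) = 1/(101350787/19327) = 19327/101350787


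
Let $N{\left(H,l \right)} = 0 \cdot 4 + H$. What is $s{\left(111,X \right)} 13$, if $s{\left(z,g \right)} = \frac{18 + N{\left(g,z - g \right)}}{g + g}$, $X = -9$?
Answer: $- \frac{13}{2} \approx -6.5$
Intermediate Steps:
$N{\left(H,l \right)} = H$ ($N{\left(H,l \right)} = 0 + H = H$)
$s{\left(z,g \right)} = \frac{18 + g}{2 g}$ ($s{\left(z,g \right)} = \frac{18 + g}{g + g} = \frac{18 + g}{2 g}$)
$s{\left(111,X \right)} 13 = \frac{18 - 9}{2 \left(-9\right)} 13 = \frac{1}{2} \left(- \frac{1}{9}\right) 9 \cdot 13 = \left(- \frac{1}{2}\right) 13 = - \frac{13}{2}$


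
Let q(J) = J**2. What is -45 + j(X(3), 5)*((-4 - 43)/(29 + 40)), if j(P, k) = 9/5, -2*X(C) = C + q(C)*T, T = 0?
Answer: -5316/115 ≈ -46.226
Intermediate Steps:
X(C) = -C/2 (X(C) = -(C + C**2*0)/2 = -(C + 0)/2 = -C/2)
j(P, k) = 9/5 (j(P, k) = 9*(1/5) = 9/5)
-45 + j(X(3), 5)*((-4 - 43)/(29 + 40)) = -45 + 9*((-4 - 43)/(29 + 40))/5 = -45 + 9*(-47/69)/5 = -45 + 9*(-47*1/69)/5 = -45 + (9/5)*(-47/69) = -45 - 141/115 = -5316/115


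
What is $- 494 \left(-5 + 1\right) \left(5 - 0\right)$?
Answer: $9880$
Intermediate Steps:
$- 494 \left(-5 + 1\right) \left(5 - 0\right) = - 494 \left(- 4 \left(5 + 0\right)\right) = - 494 \left(\left(-4\right) 5\right) = \left(-494\right) \left(-20\right) = 9880$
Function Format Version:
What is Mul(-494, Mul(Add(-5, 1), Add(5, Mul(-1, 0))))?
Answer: 9880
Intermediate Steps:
Mul(-494, Mul(Add(-5, 1), Add(5, Mul(-1, 0)))) = Mul(-494, Mul(-4, Add(5, 0))) = Mul(-494, Mul(-4, 5)) = Mul(-494, -20) = 9880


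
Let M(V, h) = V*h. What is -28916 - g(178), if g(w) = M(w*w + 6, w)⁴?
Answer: -1012439232657409554201788916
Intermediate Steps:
g(w) = w⁴*(6 + w²)⁴ (g(w) = ((w*w + 6)*w)⁴ = ((w² + 6)*w)⁴ = ((6 + w²)*w)⁴ = (w*(6 + w²))⁴ = w⁴*(6 + w²)⁴)
-28916 - g(178) = -28916 - 178⁴*(6 + 178²)⁴ = -28916 - 1003875856*(6 + 31684)⁴ = -28916 - 1003875856*31690⁴ = -28916 - 1003875856*1008530314387210000 = -28916 - 1*1012439232657409554201760000 = -28916 - 1012439232657409554201760000 = -1012439232657409554201788916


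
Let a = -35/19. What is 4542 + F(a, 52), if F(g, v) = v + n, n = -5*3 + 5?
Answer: 4584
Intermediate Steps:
a = -35/19 (a = -35*1/19 = -35/19 ≈ -1.8421)
n = -10 (n = -15 + 5 = -10)
F(g, v) = -10 + v (F(g, v) = v - 10 = -10 + v)
4542 + F(a, 52) = 4542 + (-10 + 52) = 4542 + 42 = 4584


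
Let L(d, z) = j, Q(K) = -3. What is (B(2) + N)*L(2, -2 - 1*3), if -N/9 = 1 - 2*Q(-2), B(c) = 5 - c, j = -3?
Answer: 180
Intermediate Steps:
L(d, z) = -3
N = -63 (N = -9*(1 - 2*(-3)) = -9*(1 + 6) = -9*7 = -63)
(B(2) + N)*L(2, -2 - 1*3) = ((5 - 1*2) - 63)*(-3) = ((5 - 2) - 63)*(-3) = (3 - 63)*(-3) = -60*(-3) = 180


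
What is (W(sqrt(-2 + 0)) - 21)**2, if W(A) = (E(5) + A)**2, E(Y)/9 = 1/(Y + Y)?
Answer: 4859161/10000 - 19971*I*sqrt(2)/250 ≈ 485.92 - 112.97*I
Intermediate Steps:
E(Y) = 9/(2*Y) (E(Y) = 9/(Y + Y) = 9/((2*Y)) = 9*(1/(2*Y)) = 9/(2*Y))
W(A) = (9/10 + A)**2 (W(A) = ((9/2)/5 + A)**2 = ((9/2)*(1/5) + A)**2 = (9/10 + A)**2)
(W(sqrt(-2 + 0)) - 21)**2 = ((9 + 10*sqrt(-2 + 0))**2/100 - 21)**2 = ((9 + 10*sqrt(-2))**2/100 - 21)**2 = ((9 + 10*(I*sqrt(2)))**2/100 - 21)**2 = ((9 + 10*I*sqrt(2))**2/100 - 21)**2 = (-21 + (9 + 10*I*sqrt(2))**2/100)**2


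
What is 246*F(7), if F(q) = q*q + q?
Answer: 13776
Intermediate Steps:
F(q) = q + q² (F(q) = q² + q = q + q²)
246*F(7) = 246*(7*(1 + 7)) = 246*(7*8) = 246*56 = 13776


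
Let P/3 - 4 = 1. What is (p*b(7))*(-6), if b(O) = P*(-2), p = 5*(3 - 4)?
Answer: -900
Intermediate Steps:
P = 15 (P = 12 + 3*1 = 12 + 3 = 15)
p = -5 (p = 5*(-1) = -5)
b(O) = -30 (b(O) = 15*(-2) = -30)
(p*b(7))*(-6) = -5*(-30)*(-6) = 150*(-6) = -900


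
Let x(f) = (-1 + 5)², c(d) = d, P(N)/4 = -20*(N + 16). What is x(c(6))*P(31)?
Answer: -60160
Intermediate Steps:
P(N) = -1280 - 80*N (P(N) = 4*(-20*(N + 16)) = 4*(-20*(16 + N)) = 4*(-320 - 20*N) = -1280 - 80*N)
x(f) = 16 (x(f) = 4² = 16)
x(c(6))*P(31) = 16*(-1280 - 80*31) = 16*(-1280 - 2480) = 16*(-3760) = -60160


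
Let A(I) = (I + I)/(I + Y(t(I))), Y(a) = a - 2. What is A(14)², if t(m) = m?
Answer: 196/169 ≈ 1.1598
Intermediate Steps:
Y(a) = -2 + a
A(I) = 2*I/(-2 + 2*I) (A(I) = (I + I)/(I + (-2 + I)) = (2*I)/(-2 + 2*I) = 2*I/(-2 + 2*I))
A(14)² = (14/(-1 + 14))² = (14/13)² = 196/169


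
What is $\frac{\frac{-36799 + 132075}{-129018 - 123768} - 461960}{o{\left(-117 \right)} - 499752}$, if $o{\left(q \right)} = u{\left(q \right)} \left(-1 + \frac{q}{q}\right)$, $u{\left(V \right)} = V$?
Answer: $\frac{29194278959}{31582577268} \approx 0.92438$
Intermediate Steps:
$o{\left(q \right)} = 0$ ($o{\left(q \right)} = q \left(-1 + \frac{q}{q}\right) = q \left(-1 + 1\right) = q 0 = 0$)
$\frac{\frac{-36799 + 132075}{-129018 - 123768} - 461960}{o{\left(-117 \right)} - 499752} = \frac{\frac{-36799 + 132075}{-129018 - 123768} - 461960}{0 - 499752} = \frac{\frac{95276}{-252786} - 461960}{-499752} = \left(95276 \left(- \frac{1}{252786}\right) - 461960\right) \left(- \frac{1}{499752}\right) = \left(- \frac{47638}{126393} - 461960\right) \left(- \frac{1}{499752}\right) = \left(- \frac{58388557918}{126393}\right) \left(- \frac{1}{499752}\right) = \frac{29194278959}{31582577268}$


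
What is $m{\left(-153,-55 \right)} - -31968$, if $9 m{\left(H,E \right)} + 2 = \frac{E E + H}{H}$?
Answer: $\frac{44016758}{1377} \approx 31966.0$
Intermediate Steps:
$m{\left(H,E \right)} = - \frac{2}{9} + \frac{H + E^{2}}{9 H}$ ($m{\left(H,E \right)} = - \frac{2}{9} + \frac{\left(E E + H\right) \frac{1}{H}}{9} = - \frac{2}{9} + \frac{\left(E^{2} + H\right) \frac{1}{H}}{9} = - \frac{2}{9} + \frac{\left(H + E^{2}\right) \frac{1}{H}}{9} = - \frac{2}{9} + \frac{\frac{1}{H} \left(H + E^{2}\right)}{9} = - \frac{2}{9} + \frac{H + E^{2}}{9 H}$)
$m{\left(-153,-55 \right)} - -31968 = \frac{\left(-55\right)^{2} - -153}{9 \left(-153\right)} - -31968 = \frac{1}{9} \left(- \frac{1}{153}\right) \left(3025 + 153\right) + 31968 = \frac{1}{9} \left(- \frac{1}{153}\right) 3178 + 31968 = - \frac{3178}{1377} + 31968 = \frac{44016758}{1377}$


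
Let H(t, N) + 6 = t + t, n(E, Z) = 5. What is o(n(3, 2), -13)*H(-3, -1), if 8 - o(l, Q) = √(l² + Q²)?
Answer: -96 + 12*√194 ≈ 71.141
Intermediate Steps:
o(l, Q) = 8 - √(Q² + l²) (o(l, Q) = 8 - √(l² + Q²) = 8 - √(Q² + l²))
H(t, N) = -6 + 2*t (H(t, N) = -6 + (t + t) = -6 + 2*t)
o(n(3, 2), -13)*H(-3, -1) = (8 - √((-13)² + 5²))*(-6 + 2*(-3)) = (8 - √(169 + 25))*(-6 - 6) = (8 - √194)*(-12) = -96 + 12*√194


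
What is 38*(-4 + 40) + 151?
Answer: 1519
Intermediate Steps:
38*(-4 + 40) + 151 = 38*36 + 151 = 1368 + 151 = 1519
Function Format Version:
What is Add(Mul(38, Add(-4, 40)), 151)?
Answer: 1519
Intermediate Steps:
Add(Mul(38, Add(-4, 40)), 151) = Add(Mul(38, 36), 151) = Add(1368, 151) = 1519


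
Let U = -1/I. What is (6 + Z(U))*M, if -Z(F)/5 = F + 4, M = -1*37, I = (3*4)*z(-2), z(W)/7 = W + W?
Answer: 174233/336 ≈ 518.55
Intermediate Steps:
z(W) = 14*W (z(W) = 7*(W + W) = 7*(2*W) = 14*W)
I = -336 (I = (3*4)*(14*(-2)) = 12*(-28) = -336)
M = -37
U = 1/336 (U = -1/(-336) = -1*(-1/336) = 1/336 ≈ 0.0029762)
Z(F) = -20 - 5*F (Z(F) = -5*(F + 4) = -5*(4 + F) = -20 - 5*F)
(6 + Z(U))*M = (6 + (-20 - 5*1/336))*(-37) = (6 + (-20 - 5/336))*(-37) = (6 - 6725/336)*(-37) = -4709/336*(-37) = 174233/336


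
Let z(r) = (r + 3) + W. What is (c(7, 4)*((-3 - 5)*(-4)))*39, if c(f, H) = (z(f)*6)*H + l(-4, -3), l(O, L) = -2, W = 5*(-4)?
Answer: -302016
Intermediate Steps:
W = -20
z(r) = -17 + r (z(r) = (r + 3) - 20 = (3 + r) - 20 = -17 + r)
c(f, H) = -2 + H*(-102 + 6*f) (c(f, H) = ((-17 + f)*6)*H - 2 = (-102 + 6*f)*H - 2 = H*(-102 + 6*f) - 2 = -2 + H*(-102 + 6*f))
(c(7, 4)*((-3 - 5)*(-4)))*39 = ((-2 + 6*4*(-17 + 7))*((-3 - 5)*(-4)))*39 = ((-2 + 6*4*(-10))*(-8*(-4)))*39 = ((-2 - 240)*32)*39 = -242*32*39 = -7744*39 = -302016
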